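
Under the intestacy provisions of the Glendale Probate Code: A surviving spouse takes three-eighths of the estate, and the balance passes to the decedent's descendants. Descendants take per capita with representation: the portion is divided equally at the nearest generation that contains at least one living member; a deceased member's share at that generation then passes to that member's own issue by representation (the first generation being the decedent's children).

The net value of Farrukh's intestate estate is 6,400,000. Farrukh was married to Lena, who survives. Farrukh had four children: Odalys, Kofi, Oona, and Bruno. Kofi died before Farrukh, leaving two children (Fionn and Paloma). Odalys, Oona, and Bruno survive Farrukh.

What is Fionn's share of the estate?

Fionn receives 500,000.

Lena takes three-eighths of 6,400,000 = 2,400,000. The remaining 4,000,000 passes to the descendants.
The descendants' portion (4,000,000) is divided into 4 shares of 1,000,000: Odalys, Oona, and Bruno each take 1,000,000; Kofi's 1,000,000 share passes to Kofi's issue.
Kofi's share (1,000,000) is divided into 2 shares of 500,000: Fionn and Paloma each take 500,000.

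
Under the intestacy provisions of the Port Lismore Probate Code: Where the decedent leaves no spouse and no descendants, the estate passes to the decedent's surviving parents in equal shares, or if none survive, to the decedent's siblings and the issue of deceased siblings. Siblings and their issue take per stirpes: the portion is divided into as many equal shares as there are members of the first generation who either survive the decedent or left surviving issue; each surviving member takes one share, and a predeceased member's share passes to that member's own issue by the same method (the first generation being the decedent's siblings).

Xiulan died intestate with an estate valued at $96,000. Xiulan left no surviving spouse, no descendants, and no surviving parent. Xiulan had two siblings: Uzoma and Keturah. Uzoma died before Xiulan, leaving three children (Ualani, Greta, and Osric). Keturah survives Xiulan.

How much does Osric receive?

Osric receives $16,000.

The entire $96,000 passes to the siblings and their issue.
That amount ($96,000) is divided into 2 shares of $48,000: Keturah takes $48,000; Uzoma's $48,000 share passes to Uzoma's issue.
Uzoma's share ($48,000) is divided into 3 shares of $16,000: Ualani, Greta, and Osric each take $16,000.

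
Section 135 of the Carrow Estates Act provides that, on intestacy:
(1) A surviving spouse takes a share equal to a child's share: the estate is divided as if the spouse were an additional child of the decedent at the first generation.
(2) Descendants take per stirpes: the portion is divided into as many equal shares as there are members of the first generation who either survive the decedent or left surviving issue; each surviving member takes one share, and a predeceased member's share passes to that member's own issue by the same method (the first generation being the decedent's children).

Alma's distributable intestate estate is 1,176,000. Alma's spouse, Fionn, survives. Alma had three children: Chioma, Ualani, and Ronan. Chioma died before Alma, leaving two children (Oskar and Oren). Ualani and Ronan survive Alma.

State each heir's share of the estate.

The spouse counts as an additional share at the children's level, so there are 4 primary shares of 294,000. Fionn takes one such share (294,000).
The children's combined portion (882,000) is divided into 3 shares of 294,000: Ualani and Ronan each take 294,000; Chioma's 294,000 share passes to Chioma's issue.
Chioma's share (294,000) is divided into 2 shares of 147,000: Oskar and Oren each take 147,000.

Fionn: 294,000; Oskar: 147,000; Oren: 147,000; Ualani: 294,000; Ronan: 294,000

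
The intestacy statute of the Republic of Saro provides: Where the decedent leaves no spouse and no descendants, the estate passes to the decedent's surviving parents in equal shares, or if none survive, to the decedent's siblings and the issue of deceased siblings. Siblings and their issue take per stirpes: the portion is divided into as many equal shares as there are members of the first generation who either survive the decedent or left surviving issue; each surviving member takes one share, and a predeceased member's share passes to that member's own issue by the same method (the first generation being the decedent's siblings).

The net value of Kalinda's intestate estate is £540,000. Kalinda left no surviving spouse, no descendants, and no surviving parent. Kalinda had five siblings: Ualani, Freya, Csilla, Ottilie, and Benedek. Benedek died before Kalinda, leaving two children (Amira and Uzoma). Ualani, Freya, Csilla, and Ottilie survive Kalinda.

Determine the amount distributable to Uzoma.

The entire £540,000 passes to the siblings and their issue.
That amount (£540,000) is divided into 5 shares of £108,000: Ualani, Freya, Csilla, and Ottilie each take £108,000; Benedek's £108,000 share passes to Benedek's issue.
Benedek's share (£108,000) is divided into 2 shares of £54,000: Amira and Uzoma each take £54,000.

Uzoma receives £54,000.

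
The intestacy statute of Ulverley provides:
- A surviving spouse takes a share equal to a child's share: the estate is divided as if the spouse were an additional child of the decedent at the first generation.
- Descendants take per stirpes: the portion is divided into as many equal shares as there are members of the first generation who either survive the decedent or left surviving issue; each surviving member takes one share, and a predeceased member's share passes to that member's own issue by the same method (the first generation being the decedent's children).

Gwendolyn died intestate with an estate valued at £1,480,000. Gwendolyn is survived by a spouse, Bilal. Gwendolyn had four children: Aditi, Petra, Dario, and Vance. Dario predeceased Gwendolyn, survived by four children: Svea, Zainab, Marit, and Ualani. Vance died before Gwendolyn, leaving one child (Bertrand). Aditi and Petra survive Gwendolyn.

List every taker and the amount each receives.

The spouse counts as an additional share at the children's level, so there are 5 primary shares of £296,000. Bilal takes one such share (£296,000).
The children's combined portion (£1,184,000) is divided into 4 shares of £296,000: Aditi and Petra each take £296,000; Dario's £296,000 share passes to Dario's issue; Vance's £296,000 share passes to Vance's issue.
Dario's share (£296,000) is divided into 4 shares of £74,000: Svea, Zainab, Marit, and Ualani each take £74,000.
Vance's share (£296,000) passes entirely to Bertrand.

Bilal: £296,000; Aditi: £296,000; Petra: £296,000; Svea: £74,000; Zainab: £74,000; Marit: £74,000; Ualani: £74,000; Bertrand: £296,000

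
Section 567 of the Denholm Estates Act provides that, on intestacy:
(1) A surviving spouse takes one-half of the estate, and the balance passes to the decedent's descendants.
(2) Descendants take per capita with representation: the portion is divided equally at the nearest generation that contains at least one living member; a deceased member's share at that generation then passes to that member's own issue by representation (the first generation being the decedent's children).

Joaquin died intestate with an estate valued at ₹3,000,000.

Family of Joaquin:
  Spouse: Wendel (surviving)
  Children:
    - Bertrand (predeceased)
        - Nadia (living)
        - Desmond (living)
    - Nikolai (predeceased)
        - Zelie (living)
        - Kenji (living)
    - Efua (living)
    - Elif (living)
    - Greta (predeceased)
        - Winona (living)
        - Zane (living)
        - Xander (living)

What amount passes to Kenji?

Kenji receives ₹150,000.

Wendel takes one-half of ₹3,000,000 = ₹1,500,000. The remaining ₹1,500,000 passes to the descendants.
The descendants' portion (₹1,500,000) is divided into 5 shares of ₹300,000: Efua and Elif each take ₹300,000; Bertrand's ₹300,000 share passes to Bertrand's issue; Nikolai's ₹300,000 share passes to Nikolai's issue; Greta's ₹300,000 share passes to Greta's issue.
Bertrand's share (₹300,000) is divided into 2 shares of ₹150,000: Nadia and Desmond each take ₹150,000.
Nikolai's share (₹300,000) is divided into 2 shares of ₹150,000: Zelie and Kenji each take ₹150,000.
Greta's share (₹300,000) is divided into 3 shares of ₹100,000: Winona, Zane, and Xander each take ₹100,000.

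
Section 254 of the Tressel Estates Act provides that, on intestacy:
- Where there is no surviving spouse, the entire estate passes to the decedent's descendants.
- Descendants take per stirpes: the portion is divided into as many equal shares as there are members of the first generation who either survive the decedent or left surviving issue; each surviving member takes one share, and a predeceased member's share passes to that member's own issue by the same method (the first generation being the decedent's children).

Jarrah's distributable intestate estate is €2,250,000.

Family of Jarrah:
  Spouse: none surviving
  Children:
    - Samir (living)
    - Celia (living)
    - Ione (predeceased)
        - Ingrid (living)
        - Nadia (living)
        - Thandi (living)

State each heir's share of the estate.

Samir: €750,000; Celia: €750,000; Ingrid: €250,000; Nadia: €250,000; Thandi: €250,000

The entire €2,250,000 passes to the descendants.
That amount (€2,250,000) is divided into 3 shares of €750,000: Samir and Celia each take €750,000; Ione's €750,000 share passes to Ione's issue.
Ione's share (€750,000) is divided into 3 shares of €250,000: Ingrid, Nadia, and Thandi each take €250,000.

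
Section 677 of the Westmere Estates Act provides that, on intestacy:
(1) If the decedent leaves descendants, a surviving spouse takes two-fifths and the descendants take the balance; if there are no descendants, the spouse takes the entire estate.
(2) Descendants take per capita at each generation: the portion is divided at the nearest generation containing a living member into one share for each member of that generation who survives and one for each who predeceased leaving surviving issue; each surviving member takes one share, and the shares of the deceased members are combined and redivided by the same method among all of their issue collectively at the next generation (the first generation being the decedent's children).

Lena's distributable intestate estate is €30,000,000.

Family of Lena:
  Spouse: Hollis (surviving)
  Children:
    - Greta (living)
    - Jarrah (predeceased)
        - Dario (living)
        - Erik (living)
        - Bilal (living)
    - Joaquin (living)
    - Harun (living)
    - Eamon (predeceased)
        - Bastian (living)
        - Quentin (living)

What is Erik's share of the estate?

Erik receives €1,440,000.

Hollis takes two-fifths of €30,000,000 = €12,000,000. The remaining €18,000,000 passes to the descendants.
The descendants' portion (€18,000,000) is divided at the children's generation into 5 shares of €3,600,000. Greta, Joaquin, and Harun each take €3,600,000. The 2 shares of the deceased (Jarrah and Eamon) are combined into a pool of €7,200,000.
That pool (€7,200,000) is divided at the grandchildren's generation equally among Dario, Erik, Bilal, Bastian, and Quentin: €1,440,000 each.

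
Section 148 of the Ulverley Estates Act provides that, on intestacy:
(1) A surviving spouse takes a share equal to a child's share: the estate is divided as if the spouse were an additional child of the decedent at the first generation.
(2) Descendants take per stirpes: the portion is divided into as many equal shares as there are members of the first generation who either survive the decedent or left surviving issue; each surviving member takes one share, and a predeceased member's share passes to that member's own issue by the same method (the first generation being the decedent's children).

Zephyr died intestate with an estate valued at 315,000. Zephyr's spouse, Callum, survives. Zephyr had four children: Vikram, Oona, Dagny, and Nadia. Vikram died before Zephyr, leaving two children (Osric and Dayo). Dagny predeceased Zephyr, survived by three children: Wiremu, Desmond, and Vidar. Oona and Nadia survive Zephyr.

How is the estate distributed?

The spouse counts as an additional share at the children's level, so there are 5 primary shares of 63,000. Callum takes one such share (63,000).
The children's combined portion (252,000) is divided into 4 shares of 63,000: Oona and Nadia each take 63,000; Vikram's 63,000 share passes to Vikram's issue; Dagny's 63,000 share passes to Dagny's issue.
Vikram's share (63,000) is divided into 2 shares of 31,500: Osric and Dayo each take 31,500.
Dagny's share (63,000) is divided into 3 shares of 21,000: Wiremu, Desmond, and Vidar each take 21,000.

Callum: 63,000; Osric: 31,500; Dayo: 31,500; Oona: 63,000; Wiremu: 21,000; Desmond: 21,000; Vidar: 21,000; Nadia: 63,000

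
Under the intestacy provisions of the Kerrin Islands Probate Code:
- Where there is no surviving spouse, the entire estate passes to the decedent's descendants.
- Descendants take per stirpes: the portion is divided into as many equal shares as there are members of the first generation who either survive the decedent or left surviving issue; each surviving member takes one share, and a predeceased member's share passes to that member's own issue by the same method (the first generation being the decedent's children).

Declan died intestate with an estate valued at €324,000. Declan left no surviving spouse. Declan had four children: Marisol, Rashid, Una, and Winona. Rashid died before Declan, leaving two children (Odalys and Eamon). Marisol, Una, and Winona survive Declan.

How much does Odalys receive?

The entire €324,000 passes to the descendants.
That amount (€324,000) is divided into 4 shares of €81,000: Marisol, Una, and Winona each take €81,000; Rashid's €81,000 share passes to Rashid's issue.
Rashid's share (€81,000) is divided into 2 shares of €40,500: Odalys and Eamon each take €40,500.

Odalys receives €40,500.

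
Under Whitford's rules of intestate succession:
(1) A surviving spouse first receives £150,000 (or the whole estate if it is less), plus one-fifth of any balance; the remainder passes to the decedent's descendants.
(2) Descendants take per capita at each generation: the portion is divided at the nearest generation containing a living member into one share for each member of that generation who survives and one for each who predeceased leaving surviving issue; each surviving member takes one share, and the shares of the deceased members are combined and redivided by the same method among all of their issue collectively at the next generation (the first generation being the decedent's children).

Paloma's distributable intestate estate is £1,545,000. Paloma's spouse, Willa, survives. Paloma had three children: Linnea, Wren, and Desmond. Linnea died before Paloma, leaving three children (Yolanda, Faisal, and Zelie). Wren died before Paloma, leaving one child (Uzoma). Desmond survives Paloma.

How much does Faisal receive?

Willa first takes £150,000, leaving a balance of £1,395,000. Willa then takes one-fifth of the balance (£279,000), for a total of £429,000. The remaining £1,116,000 passes to the descendants.
The descendants' portion (£1,116,000) is divided at the children's generation into 3 shares of £372,000. Desmond takes £372,000. The 2 shares of the deceased (Linnea and Wren) are combined into a pool of £744,000.
That pool (£744,000) is divided at the grandchildren's generation equally among Yolanda, Faisal, Zelie, and Uzoma: £186,000 each.

Faisal receives £186,000.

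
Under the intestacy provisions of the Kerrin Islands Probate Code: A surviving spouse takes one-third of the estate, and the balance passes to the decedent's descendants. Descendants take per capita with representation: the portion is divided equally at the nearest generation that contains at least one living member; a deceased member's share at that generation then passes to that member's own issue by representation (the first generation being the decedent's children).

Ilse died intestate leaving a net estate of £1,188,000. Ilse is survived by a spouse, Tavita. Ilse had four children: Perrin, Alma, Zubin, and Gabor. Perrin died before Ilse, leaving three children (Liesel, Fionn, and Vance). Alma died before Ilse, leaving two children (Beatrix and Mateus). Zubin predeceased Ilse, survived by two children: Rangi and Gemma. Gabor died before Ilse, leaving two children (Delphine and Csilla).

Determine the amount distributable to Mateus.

Tavita takes one-third of £1,188,000 = £396,000. The remaining £792,000 passes to the descendants.
No child survives, so the initial division is made at the grandchildren's generation.
The descendants' portion (£792,000) is divided into 9 shares of £88,000: Liesel, Fionn, Vance, Beatrix, Mateus, Rangi, Gemma, Delphine, and Csilla each take £88,000.

Mateus receives £88,000.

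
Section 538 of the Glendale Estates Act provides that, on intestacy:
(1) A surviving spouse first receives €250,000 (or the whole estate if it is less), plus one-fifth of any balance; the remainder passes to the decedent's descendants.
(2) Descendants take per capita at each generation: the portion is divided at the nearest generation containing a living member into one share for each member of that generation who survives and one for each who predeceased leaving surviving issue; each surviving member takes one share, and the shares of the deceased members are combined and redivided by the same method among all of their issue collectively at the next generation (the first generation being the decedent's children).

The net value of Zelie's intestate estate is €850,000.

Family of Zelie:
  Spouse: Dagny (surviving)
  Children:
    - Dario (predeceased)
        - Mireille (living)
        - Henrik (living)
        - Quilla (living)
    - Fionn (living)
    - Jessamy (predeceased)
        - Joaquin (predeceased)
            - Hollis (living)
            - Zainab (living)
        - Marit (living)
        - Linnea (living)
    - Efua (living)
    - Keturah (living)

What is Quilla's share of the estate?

Quilla receives €32,000.

Dagny first takes €250,000, leaving a balance of €600,000. Dagny then takes one-fifth of the balance (€120,000), for a total of €370,000. The remaining €480,000 passes to the descendants.
The descendants' portion (€480,000) is divided at the children's generation into 5 shares of €96,000. Fionn, Efua, and Keturah each take €96,000. The 2 shares of the deceased (Dario and Jessamy) are combined into a pool of €192,000.
That pool (€192,000) is divided at the grandchildren's generation into 6 shares of €32,000. Mireille, Henrik, Quilla, Marit, and Linnea each take €32,000. The remaining share for the deceased Joaquin (€32,000) is carried to the next generation.
That pool (€32,000) is divided at the great-grandchildren's generation equally among Hollis and Zainab: €16,000 each.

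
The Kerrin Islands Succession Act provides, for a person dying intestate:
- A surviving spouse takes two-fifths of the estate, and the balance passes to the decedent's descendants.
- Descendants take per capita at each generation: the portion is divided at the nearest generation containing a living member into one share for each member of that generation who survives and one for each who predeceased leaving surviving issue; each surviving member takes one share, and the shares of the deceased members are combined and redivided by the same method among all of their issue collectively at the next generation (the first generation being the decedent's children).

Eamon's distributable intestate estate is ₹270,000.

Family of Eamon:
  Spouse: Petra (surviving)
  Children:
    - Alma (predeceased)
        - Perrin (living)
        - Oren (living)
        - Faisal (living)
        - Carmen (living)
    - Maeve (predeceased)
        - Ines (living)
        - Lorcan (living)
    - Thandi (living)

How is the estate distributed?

Petra: ₹108,000; Perrin: ₹18,000; Oren: ₹18,000; Faisal: ₹18,000; Carmen: ₹18,000; Ines: ₹18,000; Lorcan: ₹18,000; Thandi: ₹54,000

Petra takes two-fifths of ₹270,000 = ₹108,000. The remaining ₹162,000 passes to the descendants.
The descendants' portion (₹162,000) is divided at the children's generation into 3 shares of ₹54,000. Thandi takes ₹54,000. The 2 shares of the deceased (Alma and Maeve) are combined into a pool of ₹108,000.
That pool (₹108,000) is divided at the grandchildren's generation equally among Perrin, Oren, Faisal, Carmen, Ines, and Lorcan: ₹18,000 each.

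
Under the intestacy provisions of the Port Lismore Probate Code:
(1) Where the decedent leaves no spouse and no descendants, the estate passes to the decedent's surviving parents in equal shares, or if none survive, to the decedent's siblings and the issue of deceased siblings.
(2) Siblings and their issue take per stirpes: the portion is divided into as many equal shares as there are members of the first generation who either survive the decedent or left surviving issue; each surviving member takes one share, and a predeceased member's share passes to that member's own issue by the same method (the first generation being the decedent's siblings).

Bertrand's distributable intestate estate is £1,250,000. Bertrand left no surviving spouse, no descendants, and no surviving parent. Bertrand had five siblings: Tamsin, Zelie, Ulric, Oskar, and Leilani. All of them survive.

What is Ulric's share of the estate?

Ulric receives £250,000.

The entire £1,250,000 passes to the siblings and their issue.
That amount (£1,250,000) is divided into 5 shares of £250,000: Tamsin, Zelie, Ulric, Oskar, and Leilani each take £250,000.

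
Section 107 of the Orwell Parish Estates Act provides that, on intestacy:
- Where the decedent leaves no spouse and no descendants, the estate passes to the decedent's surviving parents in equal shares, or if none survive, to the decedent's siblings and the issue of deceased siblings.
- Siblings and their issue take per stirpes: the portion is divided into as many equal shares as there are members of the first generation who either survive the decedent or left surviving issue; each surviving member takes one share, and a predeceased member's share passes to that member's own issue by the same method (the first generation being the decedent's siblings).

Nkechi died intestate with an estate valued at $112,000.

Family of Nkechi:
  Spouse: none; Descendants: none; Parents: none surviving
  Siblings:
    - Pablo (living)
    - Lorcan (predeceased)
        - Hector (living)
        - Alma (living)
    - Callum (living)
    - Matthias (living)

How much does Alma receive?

The entire $112,000 passes to the siblings and their issue.
That amount ($112,000) is divided into 4 shares of $28,000: Pablo, Callum, and Matthias each take $28,000; Lorcan's $28,000 share passes to Lorcan's issue.
Lorcan's share ($28,000) is divided into 2 shares of $14,000: Hector and Alma each take $14,000.

Alma receives $14,000.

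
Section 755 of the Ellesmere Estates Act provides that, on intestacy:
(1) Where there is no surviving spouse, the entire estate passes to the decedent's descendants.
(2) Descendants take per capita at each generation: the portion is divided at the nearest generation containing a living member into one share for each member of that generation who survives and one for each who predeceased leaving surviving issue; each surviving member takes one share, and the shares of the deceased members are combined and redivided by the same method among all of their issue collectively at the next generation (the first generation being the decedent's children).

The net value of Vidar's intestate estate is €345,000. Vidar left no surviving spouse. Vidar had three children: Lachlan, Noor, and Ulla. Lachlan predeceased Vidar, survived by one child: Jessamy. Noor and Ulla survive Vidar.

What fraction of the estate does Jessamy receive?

Jessamy receives 1/3 of the estate.

The entire €345,000 passes to the descendants.
That amount (€345,000) is divided at the children's generation into 3 shares of €115,000. Noor and Ulla each take €115,000. The remaining share for the deceased Lachlan (€115,000) is carried to the next generation.
That pool (€115,000) passes entirely to Jessamy, the sole taker at the grandchildren's generation.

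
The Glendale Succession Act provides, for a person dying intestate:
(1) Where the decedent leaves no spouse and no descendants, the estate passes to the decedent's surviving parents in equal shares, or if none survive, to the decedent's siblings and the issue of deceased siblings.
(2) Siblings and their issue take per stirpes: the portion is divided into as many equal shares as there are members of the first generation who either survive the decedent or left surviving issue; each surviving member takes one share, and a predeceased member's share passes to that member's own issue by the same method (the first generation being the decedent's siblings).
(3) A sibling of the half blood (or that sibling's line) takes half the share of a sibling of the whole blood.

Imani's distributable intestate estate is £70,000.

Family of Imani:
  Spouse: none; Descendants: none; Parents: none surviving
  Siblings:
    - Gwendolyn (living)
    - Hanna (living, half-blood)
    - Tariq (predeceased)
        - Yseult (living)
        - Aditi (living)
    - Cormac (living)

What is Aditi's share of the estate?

Aditi receives £10,000.

The entire £70,000 passes to the siblings and their issue.
Counting each half-blood sibling's line as half a unit, there are 7/2 units in £70,000, so one unit is £20,000. Whole-blood lines (Gwendolyn, Tariq, and Cormac) take £20,000 each; half-blood lines (Hanna) take £10,000 each.
Tariq's share (£20,000) is divided into 2 shares of £10,000: Yseult and Aditi each take £10,000.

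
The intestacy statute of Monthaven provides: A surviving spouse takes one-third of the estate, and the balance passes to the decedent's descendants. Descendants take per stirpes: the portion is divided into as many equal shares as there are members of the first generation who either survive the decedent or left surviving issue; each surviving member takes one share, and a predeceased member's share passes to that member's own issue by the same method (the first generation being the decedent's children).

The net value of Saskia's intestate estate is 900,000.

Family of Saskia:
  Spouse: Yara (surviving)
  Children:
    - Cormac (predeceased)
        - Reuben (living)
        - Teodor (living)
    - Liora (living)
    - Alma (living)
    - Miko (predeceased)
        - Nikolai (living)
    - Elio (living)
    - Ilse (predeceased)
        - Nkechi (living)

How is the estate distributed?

Yara takes one-third of 900,000 = 300,000. The remaining 600,000 passes to the descendants.
The descendants' portion (600,000) is divided into 6 shares of 100,000: Liora, Alma, and Elio each take 100,000; Cormac's 100,000 share passes to Cormac's issue; Miko's 100,000 share passes to Miko's issue; Ilse's 100,000 share passes to Ilse's issue.
Cormac's share (100,000) is divided into 2 shares of 50,000: Reuben and Teodor each take 50,000.
Miko's share (100,000) passes entirely to Nikolai.
Ilse's share (100,000) passes entirely to Nkechi.

Yara: 300,000; Reuben: 50,000; Teodor: 50,000; Liora: 100,000; Alma: 100,000; Nikolai: 100,000; Elio: 100,000; Nkechi: 100,000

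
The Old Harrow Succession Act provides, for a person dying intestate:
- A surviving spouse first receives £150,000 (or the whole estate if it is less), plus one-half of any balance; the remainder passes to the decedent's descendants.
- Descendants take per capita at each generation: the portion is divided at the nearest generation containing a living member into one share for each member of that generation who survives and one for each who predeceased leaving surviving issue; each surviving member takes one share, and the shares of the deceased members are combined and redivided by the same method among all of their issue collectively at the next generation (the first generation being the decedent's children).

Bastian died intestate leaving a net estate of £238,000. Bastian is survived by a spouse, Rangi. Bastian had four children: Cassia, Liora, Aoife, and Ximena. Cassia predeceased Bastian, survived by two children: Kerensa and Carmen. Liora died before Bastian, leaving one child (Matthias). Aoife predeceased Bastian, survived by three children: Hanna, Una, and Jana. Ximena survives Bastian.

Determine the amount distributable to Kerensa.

Rangi first takes £150,000, leaving a balance of £88,000. Rangi then takes one-half of the balance (£44,000), for a total of £194,000. The remaining £44,000 passes to the descendants.
The descendants' portion (£44,000) is divided at the children's generation into 4 shares of £11,000. Ximena takes £11,000. The 3 shares of the deceased (Cassia, Liora, and Aoife) are combined into a pool of £33,000.
That pool (£33,000) is divided at the grandchildren's generation equally among Kerensa, Carmen, Matthias, Hanna, Una, and Jana: £5,500 each.

Kerensa receives £5,500.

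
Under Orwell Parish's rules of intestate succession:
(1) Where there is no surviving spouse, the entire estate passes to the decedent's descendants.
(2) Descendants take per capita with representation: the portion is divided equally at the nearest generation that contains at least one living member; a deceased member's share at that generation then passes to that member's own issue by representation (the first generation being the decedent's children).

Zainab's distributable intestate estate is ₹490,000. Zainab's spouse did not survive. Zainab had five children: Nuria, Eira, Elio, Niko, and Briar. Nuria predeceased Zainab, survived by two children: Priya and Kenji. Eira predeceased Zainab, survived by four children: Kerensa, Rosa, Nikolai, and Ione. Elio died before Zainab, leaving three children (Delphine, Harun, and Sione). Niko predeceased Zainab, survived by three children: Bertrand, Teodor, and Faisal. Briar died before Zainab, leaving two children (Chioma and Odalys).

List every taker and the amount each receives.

Priya: ₹35,000; Kenji: ₹35,000; Kerensa: ₹35,000; Rosa: ₹35,000; Nikolai: ₹35,000; Ione: ₹35,000; Delphine: ₹35,000; Harun: ₹35,000; Sione: ₹35,000; Bertrand: ₹35,000; Teodor: ₹35,000; Faisal: ₹35,000; Chioma: ₹35,000; Odalys: ₹35,000

The entire ₹490,000 passes to the descendants.
No child survives, so the initial division is made at the grandchildren's generation.
That amount (₹490,000) is divided into 14 shares of ₹35,000: Priya, Kenji, Kerensa, Rosa, Nikolai, Ione, Delphine, Harun, Sione, Bertrand, Teodor, Faisal, Chioma, and Odalys each take ₹35,000.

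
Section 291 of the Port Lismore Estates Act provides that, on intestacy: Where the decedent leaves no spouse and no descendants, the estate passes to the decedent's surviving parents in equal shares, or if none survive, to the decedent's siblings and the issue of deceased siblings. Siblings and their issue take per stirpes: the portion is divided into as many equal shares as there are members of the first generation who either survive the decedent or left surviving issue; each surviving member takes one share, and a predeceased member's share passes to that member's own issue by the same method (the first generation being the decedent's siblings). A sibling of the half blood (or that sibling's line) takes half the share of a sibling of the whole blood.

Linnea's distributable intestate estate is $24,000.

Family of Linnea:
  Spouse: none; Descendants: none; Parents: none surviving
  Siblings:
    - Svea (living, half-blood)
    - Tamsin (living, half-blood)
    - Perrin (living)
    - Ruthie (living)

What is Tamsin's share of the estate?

The entire $24,000 passes to the siblings and their issue.
Counting each half-blood sibling's line as half a unit, there are 3 units in $24,000, so one unit is $8,000. Whole-blood lines (Perrin and Ruthie) take $8,000 each; half-blood lines (Svea and Tamsin) take $4,000 each.

Tamsin receives $4,000.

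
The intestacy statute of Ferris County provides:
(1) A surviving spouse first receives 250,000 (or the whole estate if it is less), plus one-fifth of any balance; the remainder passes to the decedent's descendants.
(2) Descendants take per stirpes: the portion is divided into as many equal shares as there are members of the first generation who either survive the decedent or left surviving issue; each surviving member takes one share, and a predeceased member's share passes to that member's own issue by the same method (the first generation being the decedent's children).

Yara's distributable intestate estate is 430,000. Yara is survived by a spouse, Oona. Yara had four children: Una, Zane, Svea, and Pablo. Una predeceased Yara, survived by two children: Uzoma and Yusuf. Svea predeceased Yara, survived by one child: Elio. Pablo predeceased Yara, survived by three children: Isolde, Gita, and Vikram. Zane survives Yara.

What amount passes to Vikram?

Vikram receives 12,000.

Oona first takes 250,000, leaving a balance of 180,000. Oona then takes one-fifth of the balance (36,000), for a total of 286,000. The remaining 144,000 passes to the descendants.
The descendants' portion (144,000) is divided into 4 shares of 36,000: Zane takes 36,000; Una's 36,000 share passes to Una's issue; Svea's 36,000 share passes to Svea's issue; Pablo's 36,000 share passes to Pablo's issue.
Una's share (36,000) is divided into 2 shares of 18,000: Uzoma and Yusuf each take 18,000.
Svea's share (36,000) passes entirely to Elio.
Pablo's share (36,000) is divided into 3 shares of 12,000: Isolde, Gita, and Vikram each take 12,000.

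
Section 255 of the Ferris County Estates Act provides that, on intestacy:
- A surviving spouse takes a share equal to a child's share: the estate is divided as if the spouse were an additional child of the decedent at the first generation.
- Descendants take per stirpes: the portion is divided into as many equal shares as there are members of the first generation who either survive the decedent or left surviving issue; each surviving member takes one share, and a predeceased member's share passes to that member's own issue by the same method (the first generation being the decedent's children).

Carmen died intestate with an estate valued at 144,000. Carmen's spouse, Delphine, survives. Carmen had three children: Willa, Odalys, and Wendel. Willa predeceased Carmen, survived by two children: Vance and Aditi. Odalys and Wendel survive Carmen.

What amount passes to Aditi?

The spouse counts as an additional share at the children's level, so there are 4 primary shares of 36,000. Delphine takes one such share (36,000).
The children's combined portion (108,000) is divided into 3 shares of 36,000: Odalys and Wendel each take 36,000; Willa's 36,000 share passes to Willa's issue.
Willa's share (36,000) is divided into 2 shares of 18,000: Vance and Aditi each take 18,000.

Aditi receives 18,000.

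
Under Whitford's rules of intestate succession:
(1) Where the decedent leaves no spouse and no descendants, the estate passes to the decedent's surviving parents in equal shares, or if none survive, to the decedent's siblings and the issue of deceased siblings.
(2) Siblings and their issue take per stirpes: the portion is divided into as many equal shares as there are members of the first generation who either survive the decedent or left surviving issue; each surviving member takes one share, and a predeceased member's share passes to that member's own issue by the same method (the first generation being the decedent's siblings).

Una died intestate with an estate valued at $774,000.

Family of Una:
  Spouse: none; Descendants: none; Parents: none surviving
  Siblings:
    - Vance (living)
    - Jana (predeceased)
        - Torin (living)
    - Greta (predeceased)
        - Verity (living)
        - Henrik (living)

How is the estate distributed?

Vance: $258,000; Torin: $258,000; Verity: $129,000; Henrik: $129,000

The entire $774,000 passes to the siblings and their issue.
That amount ($774,000) is divided into 3 shares of $258,000: Vance takes $258,000; Jana's $258,000 share passes to Jana's issue; Greta's $258,000 share passes to Greta's issue.
Jana's share ($258,000) passes entirely to Torin.
Greta's share ($258,000) is divided into 2 shares of $129,000: Verity and Henrik each take $129,000.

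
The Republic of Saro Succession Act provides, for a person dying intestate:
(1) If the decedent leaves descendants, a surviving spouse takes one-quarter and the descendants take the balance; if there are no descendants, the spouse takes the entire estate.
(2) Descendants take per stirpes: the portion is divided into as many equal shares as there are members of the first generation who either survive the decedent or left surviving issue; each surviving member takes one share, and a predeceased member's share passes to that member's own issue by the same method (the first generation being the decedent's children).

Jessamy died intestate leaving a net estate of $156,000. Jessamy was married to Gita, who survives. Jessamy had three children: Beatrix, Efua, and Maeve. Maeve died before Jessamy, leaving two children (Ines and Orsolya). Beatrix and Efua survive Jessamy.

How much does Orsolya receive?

Orsolya receives $19,500.

Gita takes one-quarter of $156,000 = $39,000. The remaining $117,000 passes to the descendants.
The descendants' portion ($117,000) is divided into 3 shares of $39,000: Beatrix and Efua each take $39,000; Maeve's $39,000 share passes to Maeve's issue.
Maeve's share ($39,000) is divided into 2 shares of $19,500: Ines and Orsolya each take $19,500.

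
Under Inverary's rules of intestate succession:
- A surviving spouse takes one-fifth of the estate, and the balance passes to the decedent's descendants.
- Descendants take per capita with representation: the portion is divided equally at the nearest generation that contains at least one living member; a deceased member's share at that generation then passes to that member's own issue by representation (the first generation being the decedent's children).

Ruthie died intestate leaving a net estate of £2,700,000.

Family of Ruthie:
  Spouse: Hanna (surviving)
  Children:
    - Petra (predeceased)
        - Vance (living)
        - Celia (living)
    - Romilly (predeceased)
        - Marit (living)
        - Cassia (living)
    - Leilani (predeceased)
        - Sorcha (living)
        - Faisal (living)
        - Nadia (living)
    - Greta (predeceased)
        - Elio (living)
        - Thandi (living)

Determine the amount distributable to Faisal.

Faisal receives £240,000.

Hanna takes one-fifth of £2,700,000 = £540,000. The remaining £2,160,000 passes to the descendants.
No child survives, so the initial division is made at the grandchildren's generation.
The descendants' portion (£2,160,000) is divided into 9 shares of £240,000: Vance, Celia, Marit, Cassia, Sorcha, Faisal, Nadia, Elio, and Thandi each take £240,000.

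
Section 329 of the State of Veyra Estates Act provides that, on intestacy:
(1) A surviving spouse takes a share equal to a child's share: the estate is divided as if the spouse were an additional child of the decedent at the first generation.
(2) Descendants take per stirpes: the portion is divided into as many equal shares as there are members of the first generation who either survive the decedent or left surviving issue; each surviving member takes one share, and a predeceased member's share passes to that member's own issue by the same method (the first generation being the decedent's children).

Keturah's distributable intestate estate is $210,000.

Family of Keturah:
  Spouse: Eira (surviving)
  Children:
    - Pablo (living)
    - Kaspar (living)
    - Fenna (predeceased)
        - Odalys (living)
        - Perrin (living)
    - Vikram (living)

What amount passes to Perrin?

Perrin receives $21,000.

The spouse counts as an additional share at the children's level, so there are 5 primary shares of $42,000. Eira takes one such share ($42,000).
The children's combined portion ($168,000) is divided into 4 shares of $42,000: Pablo, Kaspar, and Vikram each take $42,000; Fenna's $42,000 share passes to Fenna's issue.
Fenna's share ($42,000) is divided into 2 shares of $21,000: Odalys and Perrin each take $21,000.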